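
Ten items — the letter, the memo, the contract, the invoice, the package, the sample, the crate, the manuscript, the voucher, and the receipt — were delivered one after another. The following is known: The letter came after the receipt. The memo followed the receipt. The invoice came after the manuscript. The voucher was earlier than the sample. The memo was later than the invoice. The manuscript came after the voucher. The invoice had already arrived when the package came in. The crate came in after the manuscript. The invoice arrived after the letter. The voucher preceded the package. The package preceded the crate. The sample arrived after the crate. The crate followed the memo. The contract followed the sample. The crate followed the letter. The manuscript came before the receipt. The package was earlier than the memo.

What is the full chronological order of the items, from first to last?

the voucher, the manuscript, the receipt, the letter, the invoice, the package, the memo, the crate, the sample, the contract

The constraints fix every adjacent pair, so only one ordering works:
the voucher → the manuscript → the receipt → the letter → the invoice → the package → the memo → the crate → the sample → the contract.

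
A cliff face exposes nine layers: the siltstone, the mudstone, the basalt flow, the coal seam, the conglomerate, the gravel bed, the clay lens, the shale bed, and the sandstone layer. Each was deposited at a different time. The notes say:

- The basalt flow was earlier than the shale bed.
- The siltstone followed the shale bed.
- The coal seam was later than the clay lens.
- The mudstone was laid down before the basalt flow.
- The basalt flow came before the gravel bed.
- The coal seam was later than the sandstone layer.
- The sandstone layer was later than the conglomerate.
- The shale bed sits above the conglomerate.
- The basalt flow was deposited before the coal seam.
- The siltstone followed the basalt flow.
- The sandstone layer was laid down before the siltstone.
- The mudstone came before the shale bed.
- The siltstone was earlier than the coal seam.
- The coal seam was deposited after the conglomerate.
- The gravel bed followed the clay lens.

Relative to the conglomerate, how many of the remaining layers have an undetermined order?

Forced after the conglomerate: the coal seam, the sandstone layer, the shale bed, and the siltstone.
That leaves the basalt flow, the clay lens, the gravel bed, and the mudstone with no forced order relative to the conglomerate — 4.

4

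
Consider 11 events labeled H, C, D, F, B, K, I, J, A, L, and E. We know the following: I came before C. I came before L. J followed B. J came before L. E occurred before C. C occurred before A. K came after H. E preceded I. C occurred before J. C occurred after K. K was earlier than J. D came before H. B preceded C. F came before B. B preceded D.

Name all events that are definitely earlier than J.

Directly stated before J: B, C, and K.
D reaches J via D → H → K → J.
E reaches J via E → C → J.
F reaches J via F → B → J.
Likewise H and I each reach J by chaining the stated constraints.
No chain forces A (or any of the others) ahead of J.

B, C, D, E, F, H, I, K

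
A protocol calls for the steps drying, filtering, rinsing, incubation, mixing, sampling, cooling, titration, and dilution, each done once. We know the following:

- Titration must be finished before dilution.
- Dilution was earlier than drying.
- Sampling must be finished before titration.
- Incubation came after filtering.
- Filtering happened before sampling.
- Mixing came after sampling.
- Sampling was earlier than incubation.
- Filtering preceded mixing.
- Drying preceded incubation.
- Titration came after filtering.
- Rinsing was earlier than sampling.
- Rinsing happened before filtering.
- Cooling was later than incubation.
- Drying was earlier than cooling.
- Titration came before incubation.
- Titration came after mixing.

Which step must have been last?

cooling

Every other step has a chain of constraints placing it before cooling, so cooling is last.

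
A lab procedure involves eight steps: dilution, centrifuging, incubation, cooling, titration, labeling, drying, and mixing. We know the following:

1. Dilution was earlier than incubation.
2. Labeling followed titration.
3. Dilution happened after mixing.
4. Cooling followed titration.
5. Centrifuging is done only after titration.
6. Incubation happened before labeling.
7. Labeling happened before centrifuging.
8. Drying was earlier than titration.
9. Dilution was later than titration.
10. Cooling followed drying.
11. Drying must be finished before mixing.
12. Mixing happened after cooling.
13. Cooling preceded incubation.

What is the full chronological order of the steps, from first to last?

The constraints fix every adjacent pair, so only one ordering works:
drying → titration → cooling → mixing → dilution → incubation → labeling → centrifuging.

drying, titration, cooling, mixing, dilution, incubation, labeling, centrifuging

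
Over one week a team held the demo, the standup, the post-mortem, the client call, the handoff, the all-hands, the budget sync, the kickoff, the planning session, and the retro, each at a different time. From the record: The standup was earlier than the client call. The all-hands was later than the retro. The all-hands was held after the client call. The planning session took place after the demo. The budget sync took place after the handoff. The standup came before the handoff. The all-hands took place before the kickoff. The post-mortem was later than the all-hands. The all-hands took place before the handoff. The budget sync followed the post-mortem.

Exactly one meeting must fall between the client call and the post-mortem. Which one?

Tracing the constraints gives the client call → the all-hands → the post-mortem, so the all-hands sits after the client call and before the post-mortem.
No other meeting is forced both after the client call and before the post-mortem.

the all-hands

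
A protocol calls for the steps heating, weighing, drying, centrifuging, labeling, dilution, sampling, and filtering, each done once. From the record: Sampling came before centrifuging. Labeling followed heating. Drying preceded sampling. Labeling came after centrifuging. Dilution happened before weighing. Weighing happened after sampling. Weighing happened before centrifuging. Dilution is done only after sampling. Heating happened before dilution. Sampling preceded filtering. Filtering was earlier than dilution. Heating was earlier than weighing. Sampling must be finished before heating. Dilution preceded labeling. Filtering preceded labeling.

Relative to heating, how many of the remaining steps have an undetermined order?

1

Forced before heating: drying and sampling; forced after heating: centrifuging, dilution, labeling, and weighing.
That leaves filtering with no forced order relative to heating — 1.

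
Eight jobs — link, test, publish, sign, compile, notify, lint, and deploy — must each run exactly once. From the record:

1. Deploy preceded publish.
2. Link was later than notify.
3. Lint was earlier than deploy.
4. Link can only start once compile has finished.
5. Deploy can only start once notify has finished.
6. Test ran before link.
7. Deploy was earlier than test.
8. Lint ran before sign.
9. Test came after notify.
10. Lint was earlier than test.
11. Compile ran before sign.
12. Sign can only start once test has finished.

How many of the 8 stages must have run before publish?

3

Directly stated before publish: deploy.
Lint reaches publish via lint → deploy → publish.
Notify reaches publish via notify → deploy → publish.
That's deploy, lint, and notify — 3 in all.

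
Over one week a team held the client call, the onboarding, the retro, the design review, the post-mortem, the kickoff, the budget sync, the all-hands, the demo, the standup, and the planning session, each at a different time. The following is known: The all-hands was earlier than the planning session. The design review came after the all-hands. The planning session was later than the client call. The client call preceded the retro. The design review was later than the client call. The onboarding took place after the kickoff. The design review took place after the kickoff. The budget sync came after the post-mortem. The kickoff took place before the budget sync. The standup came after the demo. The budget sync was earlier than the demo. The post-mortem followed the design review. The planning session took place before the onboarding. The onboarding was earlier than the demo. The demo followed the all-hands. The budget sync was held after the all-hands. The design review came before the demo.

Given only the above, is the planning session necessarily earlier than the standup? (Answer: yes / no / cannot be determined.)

yes

Chain the constraints: the planning session → the onboarding → the demo → the standup. Each link is directly stated, so the planning session comes before the standup.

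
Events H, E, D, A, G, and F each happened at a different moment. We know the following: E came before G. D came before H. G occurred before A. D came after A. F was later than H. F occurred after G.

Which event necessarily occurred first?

E

E has a chain of constraints placing it before every other event, so E must be first.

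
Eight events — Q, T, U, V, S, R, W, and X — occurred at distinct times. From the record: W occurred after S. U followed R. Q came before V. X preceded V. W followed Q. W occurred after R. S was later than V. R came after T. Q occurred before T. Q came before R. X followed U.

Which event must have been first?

Q

Q has a chain of constraints placing it before every other event, so Q must be first.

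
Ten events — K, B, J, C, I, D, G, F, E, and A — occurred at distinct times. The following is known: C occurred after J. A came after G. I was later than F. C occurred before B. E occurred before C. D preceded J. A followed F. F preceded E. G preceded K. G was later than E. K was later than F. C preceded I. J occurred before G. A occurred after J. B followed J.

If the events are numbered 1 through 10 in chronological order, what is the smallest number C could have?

D, E, F, and J must all come before C — 4 forced predecessors.
Nothing else is forced ahead of C, so its earliest slot is position 4 + 1 = 5.

5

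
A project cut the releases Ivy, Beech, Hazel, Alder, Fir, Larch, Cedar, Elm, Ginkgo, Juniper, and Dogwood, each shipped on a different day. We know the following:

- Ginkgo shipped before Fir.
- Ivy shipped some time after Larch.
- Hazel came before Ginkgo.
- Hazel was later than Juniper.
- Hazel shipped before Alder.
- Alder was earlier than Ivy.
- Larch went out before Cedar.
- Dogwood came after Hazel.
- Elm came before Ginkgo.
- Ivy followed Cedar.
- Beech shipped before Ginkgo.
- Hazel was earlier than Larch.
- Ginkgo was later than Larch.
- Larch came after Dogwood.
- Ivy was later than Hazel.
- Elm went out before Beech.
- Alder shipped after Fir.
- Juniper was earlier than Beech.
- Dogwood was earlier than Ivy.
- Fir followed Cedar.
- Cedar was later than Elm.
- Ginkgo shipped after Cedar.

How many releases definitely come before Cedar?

Directly stated before Cedar: Elm and Larch.
Dogwood reaches Cedar via Dogwood → Larch → Cedar.
Hazel reaches Cedar via Hazel → Larch → Cedar.
Juniper reaches Cedar via Juniper → Hazel → Larch → Cedar.
No chain forces Alder (or any of the others) ahead of Cedar.
That's Dogwood, Elm, Hazel, Juniper, and Larch — 5 in all.

5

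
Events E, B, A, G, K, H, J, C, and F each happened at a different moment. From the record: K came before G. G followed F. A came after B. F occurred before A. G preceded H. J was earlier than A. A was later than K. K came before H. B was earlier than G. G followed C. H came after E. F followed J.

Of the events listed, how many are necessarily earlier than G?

5

Directly stated before G: B, C, F, and K.
J reaches G via J → F → G.
That's B, C, F, J, and K — 5 in all.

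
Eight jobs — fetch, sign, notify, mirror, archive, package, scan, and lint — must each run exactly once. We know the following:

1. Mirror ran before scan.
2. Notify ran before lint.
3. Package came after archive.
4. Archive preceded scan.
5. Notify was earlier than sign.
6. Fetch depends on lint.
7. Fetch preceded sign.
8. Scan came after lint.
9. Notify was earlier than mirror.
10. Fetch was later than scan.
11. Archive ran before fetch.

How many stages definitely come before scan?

4

Directly stated before scan: archive, lint, and mirror.
Notify reaches scan via notify → lint → scan.
That's archive, lint, mirror, and notify — 4 in all.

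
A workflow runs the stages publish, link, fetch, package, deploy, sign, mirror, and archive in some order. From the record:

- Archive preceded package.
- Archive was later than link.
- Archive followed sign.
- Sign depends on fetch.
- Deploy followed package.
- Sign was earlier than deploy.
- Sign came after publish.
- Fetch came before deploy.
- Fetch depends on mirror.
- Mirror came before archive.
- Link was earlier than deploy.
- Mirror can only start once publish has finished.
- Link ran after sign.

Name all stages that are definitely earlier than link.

fetch, mirror, publish, sign

Directly stated before link: sign.
Fetch reaches link via fetch → sign → link.
Mirror reaches link via mirror → fetch → sign → link.
Publish reaches link via publish → sign → link.
No chain forces package (or any of the others) ahead of link.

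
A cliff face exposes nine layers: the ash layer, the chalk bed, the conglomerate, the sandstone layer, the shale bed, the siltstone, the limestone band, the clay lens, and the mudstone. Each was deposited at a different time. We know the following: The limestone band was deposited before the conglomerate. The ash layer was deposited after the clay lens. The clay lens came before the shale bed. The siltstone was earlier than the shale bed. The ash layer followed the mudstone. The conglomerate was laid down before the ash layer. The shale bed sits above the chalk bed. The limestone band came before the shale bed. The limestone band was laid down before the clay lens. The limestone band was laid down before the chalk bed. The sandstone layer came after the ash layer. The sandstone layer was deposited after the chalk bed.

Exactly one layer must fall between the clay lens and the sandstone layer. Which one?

the ash layer

Tracing the constraints gives the clay lens → the ash layer → the sandstone layer, so the ash layer sits after the clay lens and before the sandstone layer.
No other layer is forced both after the clay lens and before the sandstone layer.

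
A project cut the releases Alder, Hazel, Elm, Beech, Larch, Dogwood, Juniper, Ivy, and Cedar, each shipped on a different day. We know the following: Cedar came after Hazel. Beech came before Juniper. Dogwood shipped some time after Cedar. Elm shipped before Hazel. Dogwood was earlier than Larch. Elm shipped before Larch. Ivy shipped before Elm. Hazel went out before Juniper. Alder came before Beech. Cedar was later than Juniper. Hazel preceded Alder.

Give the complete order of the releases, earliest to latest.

The constraints fix every adjacent pair, so only one ordering works:
Ivy → Elm → Hazel → Alder → Beech → Juniper → Cedar → Dogwood → Larch.

Ivy, Elm, Hazel, Alder, Beech, Juniper, Cedar, Dogwood, Larch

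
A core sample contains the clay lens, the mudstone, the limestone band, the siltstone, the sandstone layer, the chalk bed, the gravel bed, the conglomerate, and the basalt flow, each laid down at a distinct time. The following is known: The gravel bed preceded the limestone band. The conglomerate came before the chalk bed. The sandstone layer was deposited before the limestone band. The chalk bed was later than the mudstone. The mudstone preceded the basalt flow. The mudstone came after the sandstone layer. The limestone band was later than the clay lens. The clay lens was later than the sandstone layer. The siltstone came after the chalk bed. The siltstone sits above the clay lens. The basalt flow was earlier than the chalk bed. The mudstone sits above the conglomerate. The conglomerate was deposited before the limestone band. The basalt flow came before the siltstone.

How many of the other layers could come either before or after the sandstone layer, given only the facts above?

Forced after the sandstone layer: the basalt flow, the chalk bed, the clay lens, the limestone band, the mudstone, and the siltstone.
That leaves the conglomerate and the gravel bed with no forced order relative to the sandstone layer — 2.

2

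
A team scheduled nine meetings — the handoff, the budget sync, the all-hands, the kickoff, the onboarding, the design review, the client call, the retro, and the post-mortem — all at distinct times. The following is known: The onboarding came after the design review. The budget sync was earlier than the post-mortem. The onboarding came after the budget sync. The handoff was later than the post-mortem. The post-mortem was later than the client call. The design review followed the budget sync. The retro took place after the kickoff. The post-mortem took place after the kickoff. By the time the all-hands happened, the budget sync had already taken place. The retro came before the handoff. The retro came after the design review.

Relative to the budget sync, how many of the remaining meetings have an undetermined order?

Forced after the budget sync: the all-hands, the design review, the handoff, the onboarding, the post-mortem, and the retro.
That leaves the client call and the kickoff with no forced order relative to the budget sync — 2.

2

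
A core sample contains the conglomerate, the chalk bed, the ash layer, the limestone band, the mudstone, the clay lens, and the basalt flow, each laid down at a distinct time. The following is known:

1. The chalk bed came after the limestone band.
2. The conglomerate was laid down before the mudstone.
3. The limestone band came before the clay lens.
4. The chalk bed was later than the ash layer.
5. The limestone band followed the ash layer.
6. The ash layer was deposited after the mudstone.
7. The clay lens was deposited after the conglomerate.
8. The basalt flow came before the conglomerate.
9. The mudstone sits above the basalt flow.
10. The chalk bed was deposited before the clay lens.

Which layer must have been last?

the clay lens

Every other layer has a chain of constraints placing it before the clay lens, so the clay lens is last.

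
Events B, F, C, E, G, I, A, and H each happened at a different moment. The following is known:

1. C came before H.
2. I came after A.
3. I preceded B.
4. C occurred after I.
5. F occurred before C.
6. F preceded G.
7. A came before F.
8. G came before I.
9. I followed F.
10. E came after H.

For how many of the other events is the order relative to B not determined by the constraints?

Forced before B: A, F, G, and I.
That leaves C, E, and H with no forced order relative to B — 3.

3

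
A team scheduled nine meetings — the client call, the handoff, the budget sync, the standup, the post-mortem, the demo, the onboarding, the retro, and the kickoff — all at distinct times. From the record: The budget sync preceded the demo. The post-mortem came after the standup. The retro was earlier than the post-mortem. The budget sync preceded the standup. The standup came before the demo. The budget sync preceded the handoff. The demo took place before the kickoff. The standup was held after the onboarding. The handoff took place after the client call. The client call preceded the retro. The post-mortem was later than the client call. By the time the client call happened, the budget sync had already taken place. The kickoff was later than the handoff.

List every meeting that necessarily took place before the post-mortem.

Directly stated before the post-mortem: the client call, the retro, and the standup.
The budget sync reaches the post-mortem via the budget sync → the standup → the post-mortem.
The onboarding reaches the post-mortem via the onboarding → the standup → the post-mortem.
No chain forces the handoff (or any of the others) ahead of the post-mortem.

the budget sync, the client call, the onboarding, the retro, the standup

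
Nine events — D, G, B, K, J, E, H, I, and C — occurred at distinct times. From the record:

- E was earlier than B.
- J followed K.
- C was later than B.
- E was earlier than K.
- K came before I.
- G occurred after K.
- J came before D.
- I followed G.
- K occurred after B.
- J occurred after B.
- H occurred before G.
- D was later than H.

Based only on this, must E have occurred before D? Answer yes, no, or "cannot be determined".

yes

Chain the constraints: E → K → J → D. Each link is directly stated, so E comes before D.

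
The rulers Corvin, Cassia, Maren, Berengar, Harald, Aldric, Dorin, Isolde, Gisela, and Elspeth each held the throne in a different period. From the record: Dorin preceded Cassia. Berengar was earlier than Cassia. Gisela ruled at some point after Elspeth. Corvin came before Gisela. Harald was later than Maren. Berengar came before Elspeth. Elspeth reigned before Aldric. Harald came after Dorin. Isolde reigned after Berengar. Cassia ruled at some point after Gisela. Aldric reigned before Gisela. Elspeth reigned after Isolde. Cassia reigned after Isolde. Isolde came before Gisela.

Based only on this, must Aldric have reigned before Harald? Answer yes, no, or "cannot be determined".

cannot be determined

No chain of stated constraints runs from Aldric to Harald, and none runs from Harald to Aldric either.
So the relative order of Aldric and Harald is not fixed by the given facts.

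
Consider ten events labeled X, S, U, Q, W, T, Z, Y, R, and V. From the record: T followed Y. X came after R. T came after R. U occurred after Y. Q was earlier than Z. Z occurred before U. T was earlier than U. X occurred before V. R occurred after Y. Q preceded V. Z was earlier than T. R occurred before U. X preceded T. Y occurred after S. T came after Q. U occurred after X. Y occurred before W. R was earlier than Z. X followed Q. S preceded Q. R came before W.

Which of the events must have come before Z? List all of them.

Directly stated before Z: Q and R.
S reaches Z via S → Q → Z.
Y reaches Z via Y → R → Z.
No chain forces T (or any of the others) ahead of Z.

Q, R, S, Y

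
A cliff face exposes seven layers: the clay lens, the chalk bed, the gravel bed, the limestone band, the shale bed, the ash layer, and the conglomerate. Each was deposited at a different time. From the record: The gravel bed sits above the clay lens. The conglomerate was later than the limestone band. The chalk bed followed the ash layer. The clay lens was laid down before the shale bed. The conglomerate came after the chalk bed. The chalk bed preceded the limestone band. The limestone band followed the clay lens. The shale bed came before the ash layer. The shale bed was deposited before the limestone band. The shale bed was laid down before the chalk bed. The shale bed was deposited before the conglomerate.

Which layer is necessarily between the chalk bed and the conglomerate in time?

Tracing the constraints gives the chalk bed → the limestone band → the conglomerate, so the limestone band sits after the chalk bed and before the conglomerate.
No other layer is forced both after the chalk bed and before the conglomerate.

the limestone band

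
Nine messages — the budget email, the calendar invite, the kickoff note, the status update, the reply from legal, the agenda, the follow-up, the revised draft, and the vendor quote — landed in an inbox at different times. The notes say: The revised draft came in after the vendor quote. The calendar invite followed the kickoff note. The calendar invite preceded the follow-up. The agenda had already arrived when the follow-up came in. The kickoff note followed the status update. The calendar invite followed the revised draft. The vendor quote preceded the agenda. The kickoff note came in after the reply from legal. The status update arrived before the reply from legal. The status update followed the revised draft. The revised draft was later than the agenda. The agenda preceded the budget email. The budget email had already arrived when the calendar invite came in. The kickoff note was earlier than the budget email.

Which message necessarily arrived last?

Every other message has a chain of constraints placing it before the follow-up, so the follow-up is last.

the follow-up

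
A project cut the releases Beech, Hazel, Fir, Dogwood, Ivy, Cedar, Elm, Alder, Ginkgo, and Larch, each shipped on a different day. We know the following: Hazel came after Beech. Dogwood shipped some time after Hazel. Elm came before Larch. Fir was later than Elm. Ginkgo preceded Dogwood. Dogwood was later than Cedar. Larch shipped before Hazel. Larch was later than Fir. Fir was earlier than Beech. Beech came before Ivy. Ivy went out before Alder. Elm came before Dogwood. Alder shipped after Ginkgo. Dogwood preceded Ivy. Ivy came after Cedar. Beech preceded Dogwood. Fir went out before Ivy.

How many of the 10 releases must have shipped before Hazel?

Directly stated before Hazel: Beech and Larch.
Elm reaches Hazel via Elm → Larch → Hazel.
Fir reaches Hazel via Fir → Beech → Hazel.
That's Beech, Elm, Fir, and Larch — 4 in all.

4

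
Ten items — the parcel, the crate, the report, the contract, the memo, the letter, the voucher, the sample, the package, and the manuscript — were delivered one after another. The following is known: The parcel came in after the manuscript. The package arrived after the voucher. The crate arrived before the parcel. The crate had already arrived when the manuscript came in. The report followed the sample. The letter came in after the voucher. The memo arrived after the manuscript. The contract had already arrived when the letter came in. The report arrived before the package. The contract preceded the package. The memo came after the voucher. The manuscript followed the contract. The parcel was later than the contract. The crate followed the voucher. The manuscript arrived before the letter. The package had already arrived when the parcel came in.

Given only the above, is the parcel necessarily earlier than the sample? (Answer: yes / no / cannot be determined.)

Tracing the constraints gives the sample → the report → the package → the parcel, so the sample must come before the parcel.
That means the parcel cannot be before the sample.

no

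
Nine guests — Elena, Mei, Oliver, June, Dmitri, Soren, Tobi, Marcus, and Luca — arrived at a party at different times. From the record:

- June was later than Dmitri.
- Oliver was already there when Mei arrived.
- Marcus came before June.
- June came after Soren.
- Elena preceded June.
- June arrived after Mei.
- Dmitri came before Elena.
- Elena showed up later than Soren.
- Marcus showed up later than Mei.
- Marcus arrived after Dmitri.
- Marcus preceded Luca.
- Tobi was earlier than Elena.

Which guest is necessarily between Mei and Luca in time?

Marcus

Tracing the constraints gives Mei → Marcus → Luca, so Marcus sits after Mei and before Luca.
No other guest is forced both after Mei and before Luca.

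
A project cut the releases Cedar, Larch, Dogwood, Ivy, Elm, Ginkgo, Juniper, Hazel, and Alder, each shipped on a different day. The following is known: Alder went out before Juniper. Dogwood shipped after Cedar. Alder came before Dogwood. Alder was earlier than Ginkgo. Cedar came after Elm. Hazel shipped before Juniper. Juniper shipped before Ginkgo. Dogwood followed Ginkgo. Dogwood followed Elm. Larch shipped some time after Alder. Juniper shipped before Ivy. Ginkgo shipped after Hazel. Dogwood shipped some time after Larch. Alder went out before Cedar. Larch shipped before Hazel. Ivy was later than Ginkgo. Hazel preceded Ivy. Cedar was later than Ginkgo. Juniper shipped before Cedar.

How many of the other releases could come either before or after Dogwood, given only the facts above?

1

Forced before Dogwood: Alder, Cedar, Elm, Ginkgo, Hazel, Juniper, and Larch.
That leaves Ivy with no forced order relative to Dogwood — 1.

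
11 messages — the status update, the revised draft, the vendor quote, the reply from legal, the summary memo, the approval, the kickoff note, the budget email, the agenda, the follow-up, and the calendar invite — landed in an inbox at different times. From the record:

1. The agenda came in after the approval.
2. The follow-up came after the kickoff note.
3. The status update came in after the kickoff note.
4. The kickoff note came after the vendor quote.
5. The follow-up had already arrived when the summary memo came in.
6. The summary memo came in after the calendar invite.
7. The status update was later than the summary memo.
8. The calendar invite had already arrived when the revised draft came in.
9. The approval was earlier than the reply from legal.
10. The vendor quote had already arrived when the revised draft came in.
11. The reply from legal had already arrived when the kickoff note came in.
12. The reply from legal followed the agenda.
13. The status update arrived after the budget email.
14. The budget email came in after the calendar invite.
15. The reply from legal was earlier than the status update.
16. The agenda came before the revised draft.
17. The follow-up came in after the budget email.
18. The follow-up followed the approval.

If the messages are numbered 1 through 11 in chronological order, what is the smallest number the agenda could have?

2

The approval must come before the agenda — 1 forced predecessor.
Nothing else is forced ahead of the agenda, so its earliest slot is position 1 + 1 = 2.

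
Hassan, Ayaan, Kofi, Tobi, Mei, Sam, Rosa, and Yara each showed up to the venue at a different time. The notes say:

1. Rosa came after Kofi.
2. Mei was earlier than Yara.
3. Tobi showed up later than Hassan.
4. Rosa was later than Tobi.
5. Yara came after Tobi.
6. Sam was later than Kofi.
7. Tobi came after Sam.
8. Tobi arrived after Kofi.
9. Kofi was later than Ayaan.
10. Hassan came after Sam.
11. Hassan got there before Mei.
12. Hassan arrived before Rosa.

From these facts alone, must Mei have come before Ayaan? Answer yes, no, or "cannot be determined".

Tracing the constraints gives Ayaan → Kofi → Sam → Hassan → Mei, so Ayaan must come before Mei.
That means Mei cannot be before Ayaan.

no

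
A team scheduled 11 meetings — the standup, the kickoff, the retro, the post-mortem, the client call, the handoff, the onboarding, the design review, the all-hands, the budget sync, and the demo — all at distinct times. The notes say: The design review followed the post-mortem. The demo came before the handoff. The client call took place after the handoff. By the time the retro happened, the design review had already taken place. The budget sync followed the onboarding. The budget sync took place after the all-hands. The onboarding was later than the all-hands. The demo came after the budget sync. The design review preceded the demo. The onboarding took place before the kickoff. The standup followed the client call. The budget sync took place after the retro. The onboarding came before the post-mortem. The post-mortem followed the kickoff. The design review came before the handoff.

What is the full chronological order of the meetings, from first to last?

The constraints fix every adjacent pair, so only one ordering works:
the all-hands → the onboarding → the kickoff → the post-mortem → the design review → the retro → the budget sync → the demo → the handoff → the client call → the standup.

the all-hands, the onboarding, the kickoff, the post-mortem, the design review, the retro, the budget sync, the demo, the handoff, the client call, the standup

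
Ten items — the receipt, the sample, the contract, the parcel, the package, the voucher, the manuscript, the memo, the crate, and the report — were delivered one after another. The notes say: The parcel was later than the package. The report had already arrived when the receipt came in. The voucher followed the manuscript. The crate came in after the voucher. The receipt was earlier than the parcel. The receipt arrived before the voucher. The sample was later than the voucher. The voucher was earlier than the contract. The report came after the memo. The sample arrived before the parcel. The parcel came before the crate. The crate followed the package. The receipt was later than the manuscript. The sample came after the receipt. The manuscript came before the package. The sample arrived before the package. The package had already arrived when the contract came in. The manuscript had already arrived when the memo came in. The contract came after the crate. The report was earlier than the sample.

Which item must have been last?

Every other item has a chain of constraints placing it before the contract, so the contract is last.

the contract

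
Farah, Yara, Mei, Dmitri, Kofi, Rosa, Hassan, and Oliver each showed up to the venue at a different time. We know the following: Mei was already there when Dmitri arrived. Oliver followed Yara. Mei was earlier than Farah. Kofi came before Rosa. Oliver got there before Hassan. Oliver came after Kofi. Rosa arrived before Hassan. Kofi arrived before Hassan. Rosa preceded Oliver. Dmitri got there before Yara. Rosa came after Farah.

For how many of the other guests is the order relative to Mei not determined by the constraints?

Forced after Mei: Dmitri, Farah, Hassan, Oliver, Rosa, and Yara.
That leaves Kofi with no forced order relative to Mei — 1.

1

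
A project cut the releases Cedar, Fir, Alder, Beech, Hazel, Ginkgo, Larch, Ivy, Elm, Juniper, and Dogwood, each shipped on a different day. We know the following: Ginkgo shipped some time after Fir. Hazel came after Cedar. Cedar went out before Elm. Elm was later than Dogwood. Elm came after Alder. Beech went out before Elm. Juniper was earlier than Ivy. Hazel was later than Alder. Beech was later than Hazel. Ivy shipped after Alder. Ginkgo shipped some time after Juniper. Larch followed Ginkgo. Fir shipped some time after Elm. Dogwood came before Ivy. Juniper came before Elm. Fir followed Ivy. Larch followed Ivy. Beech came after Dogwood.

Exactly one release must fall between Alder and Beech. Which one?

Hazel

Tracing the constraints gives Alder → Hazel → Beech, so Hazel sits after Alder and before Beech.
No other release is forced both after Alder and before Beech.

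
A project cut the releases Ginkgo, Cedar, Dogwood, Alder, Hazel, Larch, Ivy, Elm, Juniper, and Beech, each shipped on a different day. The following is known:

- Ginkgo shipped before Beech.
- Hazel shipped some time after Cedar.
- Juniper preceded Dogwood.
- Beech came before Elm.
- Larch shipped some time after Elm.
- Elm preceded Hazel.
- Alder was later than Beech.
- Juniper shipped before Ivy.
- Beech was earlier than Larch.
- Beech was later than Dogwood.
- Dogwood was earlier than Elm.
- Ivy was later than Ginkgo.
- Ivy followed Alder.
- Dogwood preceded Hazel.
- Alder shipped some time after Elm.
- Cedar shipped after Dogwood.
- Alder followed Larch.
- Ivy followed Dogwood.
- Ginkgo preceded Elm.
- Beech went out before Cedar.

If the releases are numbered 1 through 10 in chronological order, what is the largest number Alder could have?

9

Alder must come before Ivy — 1 release forced after it.
Everything else can be placed before Alder in some valid order, so Alder can sit as late as position 10 − 1 = 9.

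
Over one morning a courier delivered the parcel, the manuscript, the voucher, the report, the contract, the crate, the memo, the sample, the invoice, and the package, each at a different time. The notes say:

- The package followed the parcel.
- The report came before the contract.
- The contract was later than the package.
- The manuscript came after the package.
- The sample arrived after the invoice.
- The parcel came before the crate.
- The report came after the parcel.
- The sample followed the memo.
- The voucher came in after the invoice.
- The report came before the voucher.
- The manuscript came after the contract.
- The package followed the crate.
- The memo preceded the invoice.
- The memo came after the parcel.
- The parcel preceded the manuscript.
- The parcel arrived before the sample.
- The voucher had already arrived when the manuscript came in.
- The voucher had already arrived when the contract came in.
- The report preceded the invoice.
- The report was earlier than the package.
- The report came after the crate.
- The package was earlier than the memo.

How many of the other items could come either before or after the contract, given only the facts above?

1

Forced before the contract: the crate, the invoice, the memo, the package, the parcel, the report, and the voucher; forced after the contract: the manuscript.
That leaves the sample with no forced order relative to the contract — 1.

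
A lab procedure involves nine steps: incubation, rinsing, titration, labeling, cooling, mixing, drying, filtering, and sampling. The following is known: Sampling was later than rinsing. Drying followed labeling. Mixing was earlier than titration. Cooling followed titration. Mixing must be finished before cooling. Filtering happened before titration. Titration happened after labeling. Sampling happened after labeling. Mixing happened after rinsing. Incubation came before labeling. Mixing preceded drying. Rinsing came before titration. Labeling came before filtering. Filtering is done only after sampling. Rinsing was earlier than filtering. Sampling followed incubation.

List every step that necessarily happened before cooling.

Directly stated before cooling: mixing and titration.
Filtering reaches cooling via filtering → titration → cooling.
Incubation reaches cooling via incubation → labeling → titration → cooling.
Labeling reaches cooling via labeling → titration → cooling.
Likewise rinsing and sampling each reach cooling by chaining the stated constraints.
No chain forces drying ahead of cooling.

filtering, incubation, labeling, mixing, rinsing, sampling, titration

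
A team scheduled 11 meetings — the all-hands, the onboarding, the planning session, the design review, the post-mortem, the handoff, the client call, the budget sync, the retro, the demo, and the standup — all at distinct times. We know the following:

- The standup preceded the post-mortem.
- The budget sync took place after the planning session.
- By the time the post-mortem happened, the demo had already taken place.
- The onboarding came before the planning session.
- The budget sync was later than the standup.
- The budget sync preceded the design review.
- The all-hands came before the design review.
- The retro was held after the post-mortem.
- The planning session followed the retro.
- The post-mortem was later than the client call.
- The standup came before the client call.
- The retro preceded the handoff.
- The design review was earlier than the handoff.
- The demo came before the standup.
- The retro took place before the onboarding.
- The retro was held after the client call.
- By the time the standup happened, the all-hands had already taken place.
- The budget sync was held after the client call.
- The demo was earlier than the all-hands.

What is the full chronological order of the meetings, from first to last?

the demo, the all-hands, the standup, the client call, the post-mortem, the retro, the onboarding, the planning session, the budget sync, the design review, the handoff

The constraints fix every adjacent pair, so only one ordering works:
the demo → the all-hands → the standup → the client call → the post-mortem → the retro → the onboarding → the planning session → the budget sync → the design review → the handoff.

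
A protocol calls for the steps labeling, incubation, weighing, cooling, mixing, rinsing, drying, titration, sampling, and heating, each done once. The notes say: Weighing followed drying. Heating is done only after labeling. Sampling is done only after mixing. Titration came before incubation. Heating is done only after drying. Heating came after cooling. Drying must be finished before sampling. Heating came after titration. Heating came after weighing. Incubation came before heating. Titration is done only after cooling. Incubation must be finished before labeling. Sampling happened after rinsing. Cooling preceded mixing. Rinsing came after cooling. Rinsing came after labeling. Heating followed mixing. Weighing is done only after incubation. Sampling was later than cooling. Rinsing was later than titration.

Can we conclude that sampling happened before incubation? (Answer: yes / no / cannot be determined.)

Tracing the constraints gives incubation → labeling → rinsing → sampling, so incubation must come before sampling.
That means sampling cannot be before incubation.

no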